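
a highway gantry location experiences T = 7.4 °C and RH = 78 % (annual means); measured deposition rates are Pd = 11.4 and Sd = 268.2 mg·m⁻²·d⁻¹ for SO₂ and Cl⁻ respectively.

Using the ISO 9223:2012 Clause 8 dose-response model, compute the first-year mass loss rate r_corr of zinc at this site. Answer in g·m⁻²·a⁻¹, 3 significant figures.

zinc: temperature factor f = +0.038·(-2.6) = -0.0988
  Pd branch = 0.0129·Pd^0.44·e^(0.046·RH+f) = 1.233 μm/a
  Sd branch = 0.0175·Sd^0.57·e^(0.008·RH+0.085·T) = 1.484 μm/a
  sum: 1.233 + 1.484 → r_corr = 2.717 μm/a
Convert to mass loss: 2.717 μm/a × 7.14 g/cm³ = 19.4 g·m⁻²·a⁻¹

r_corr = 19.4 g·m⁻²·a⁻¹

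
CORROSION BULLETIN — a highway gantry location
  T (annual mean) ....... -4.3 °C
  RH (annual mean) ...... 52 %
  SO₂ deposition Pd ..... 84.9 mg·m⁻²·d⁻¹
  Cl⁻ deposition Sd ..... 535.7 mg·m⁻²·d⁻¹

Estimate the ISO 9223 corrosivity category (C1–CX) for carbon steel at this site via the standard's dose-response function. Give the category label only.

carbon steel: f(T) = +0.150·(T−10) [T≤10 °C] = -2.1450
  Pd branch = 1.77·Pd^0.52·e^(0.02·RH+f) = 5.904 μm/a
  Cl⁻ term: 0.102·535.7^0.62·exp(0.033·52+0.04·-4.3) = 23.5
  sum: 5.904 + 23.5 → r_corr = 29.4 μm/a
Category bounds: 25…50 μm/a bracket r_corr ⇒ C3

C3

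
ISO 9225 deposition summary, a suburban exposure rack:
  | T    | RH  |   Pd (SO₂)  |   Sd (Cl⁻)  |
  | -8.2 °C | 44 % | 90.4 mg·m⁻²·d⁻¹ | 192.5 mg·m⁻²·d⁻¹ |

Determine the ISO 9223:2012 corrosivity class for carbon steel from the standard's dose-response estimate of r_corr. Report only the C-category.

C2

carbon steel: f(T) = +0.150·(T−10) [T≤10 °C] = -2.7300
  SO₂ term: 1.77·90.4^0.52·exp(0.02·44-2.7300) = 2.896
  Sd branch = 0.102·Sd^0.62·e^(0.033·RH+0.04·T) = 8.186 μm/a
  r_corr = 2.896 + 8.186 = 11.08 μm/a
11.1 μm/a falls in (1.3, 25] for carbon steel → category C2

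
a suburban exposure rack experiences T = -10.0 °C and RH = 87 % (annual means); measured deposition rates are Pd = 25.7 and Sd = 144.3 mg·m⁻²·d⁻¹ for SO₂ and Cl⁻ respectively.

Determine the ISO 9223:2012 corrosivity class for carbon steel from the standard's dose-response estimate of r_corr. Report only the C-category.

carbon steel: temperature factor f = +0.150·(-20.0) = -3.0000
  SO₂ term: 1.77·25.7^0.52·exp(0.02·87-3.0000) = 2.716
  Cl⁻ term: 0.102·144.3^0.62·exp(0.033·87+0.04·-10.0) = 26.33
  r_corr = 2.716 + 26.33 = 29.05 μm/a
29 μm/a falls in (25, 50] for carbon steel → category C3

C3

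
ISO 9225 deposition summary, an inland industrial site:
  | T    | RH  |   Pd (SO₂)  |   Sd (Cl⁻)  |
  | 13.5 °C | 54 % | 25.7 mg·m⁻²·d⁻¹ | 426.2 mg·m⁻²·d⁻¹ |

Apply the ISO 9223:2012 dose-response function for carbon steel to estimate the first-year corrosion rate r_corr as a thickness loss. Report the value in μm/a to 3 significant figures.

carbon steel: temperature factor f = -0.054·(3.5) = -0.1890
  Pd branch = 1.77·Pd^0.52·e^(0.02·RH+f) = 23.34 μm/a
  Sd branch = 0.102·Sd^0.62·e^(0.033·RH+0.04·T) = 44.4 μm/a
  r_corr = 23.34 + 44.4 = 67.74 μm/a

r_corr = 67.7 μm/a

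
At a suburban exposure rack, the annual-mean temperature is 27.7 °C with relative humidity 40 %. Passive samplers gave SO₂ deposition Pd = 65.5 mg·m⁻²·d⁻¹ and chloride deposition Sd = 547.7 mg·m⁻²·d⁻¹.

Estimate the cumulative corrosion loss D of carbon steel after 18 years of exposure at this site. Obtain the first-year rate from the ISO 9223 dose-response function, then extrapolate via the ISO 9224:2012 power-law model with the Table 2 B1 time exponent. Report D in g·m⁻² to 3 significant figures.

carbon steel: temperature factor f = -0.054·(17.7) = -0.9558
  sulphur-dioxide contribution → 13.33 μm/a
  chloride contribution → 57.67 μm/a
  ⇒ r_corr(carbon steel) = 71 μm/a
ISO 9224: D(t) = r_corr · t^b with b = 0.523 (carbon steel, B1)
  D(18) = 71 × 18^0.523 = 71 × 4.534 = 321.9 μm
  Mass loss = 321.9 μm × 7.85 g/cm³ = 2527 g·m⁻²

D(18) = 2.53e+03 g·m⁻²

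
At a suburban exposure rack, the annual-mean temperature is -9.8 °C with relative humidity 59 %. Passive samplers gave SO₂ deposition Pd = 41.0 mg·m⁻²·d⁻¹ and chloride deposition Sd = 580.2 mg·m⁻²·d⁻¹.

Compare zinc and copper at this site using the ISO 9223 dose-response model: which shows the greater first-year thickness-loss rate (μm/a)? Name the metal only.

zinc: f(T) = +0.038·(T−10) [T≤10 °C] = -0.7524
  SO₂ term: 0.0129·41.0^0.44·exp(0.046·59-0.7524) = 0.47
  Sd branch = 0.0175·Sd^0.57·e^(0.008·RH+0.085·T) = 0.4587 μm/a
  r_corr = 0.47 + 0.4587 = 0.9287 μm/a
copper: temperature factor f = +0.126·(-19.8) = -2.4948
  Pd branch = 0.0053·Pd^0.26·e^(0.059·RH+f) = 0.03732 μm/a
  Sd branch = 0.01025·Sd^0.27·e^(0.036·RH+0.049·T) = 0.2957 μm/a
  r_corr = 0.03732 + 0.2957 = 0.333 μm/a
Ordering by μm/a: zinc (0.929) > copper (0.333)

zinc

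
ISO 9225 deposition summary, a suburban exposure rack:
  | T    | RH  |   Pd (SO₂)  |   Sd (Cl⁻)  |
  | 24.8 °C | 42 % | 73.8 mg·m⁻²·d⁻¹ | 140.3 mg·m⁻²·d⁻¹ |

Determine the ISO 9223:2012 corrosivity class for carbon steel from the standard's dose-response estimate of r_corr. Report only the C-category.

C3

carbon steel: f(T) = -0.054·(T−10) [T>10 °C] = -0.7992
  sulphur-dioxide contribution → 17.26 μm/a
  chloride contribution → 23.58 μm/a
  ⇒ r_corr(carbon steel) = 40.84 μm/a
40.8 μm/a falls in (25, 50] for carbon steel → category C3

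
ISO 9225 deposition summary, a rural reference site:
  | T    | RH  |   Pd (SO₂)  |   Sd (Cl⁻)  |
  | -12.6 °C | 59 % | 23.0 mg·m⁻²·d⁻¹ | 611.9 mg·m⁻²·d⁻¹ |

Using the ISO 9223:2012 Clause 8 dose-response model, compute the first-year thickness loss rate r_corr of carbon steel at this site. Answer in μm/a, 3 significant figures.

carbon steel: temperature factor f = +0.150·(-22.6) = -3.3900
  SO₂ term: 1.77·23.0^0.52·exp(0.02·59-3.3900) = 0.9915
  Sd branch = 0.102·Sd^0.62·e^(0.033·RH+0.04·T) = 23.07 μm/a
  sum: 0.9915 + 23.07 → r_corr = 24.06 μm/a

r_corr = 24.1 μm/a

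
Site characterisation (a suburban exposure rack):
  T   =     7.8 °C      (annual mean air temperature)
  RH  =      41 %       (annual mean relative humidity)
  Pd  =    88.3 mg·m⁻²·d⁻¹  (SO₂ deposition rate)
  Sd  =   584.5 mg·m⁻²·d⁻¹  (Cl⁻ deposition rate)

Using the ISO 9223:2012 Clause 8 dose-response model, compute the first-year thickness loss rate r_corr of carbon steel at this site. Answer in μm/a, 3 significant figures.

carbon steel: temperature factor f = +0.150·(-2.2) = -0.3300
  sulphur-dioxide contribution → 29.69 μm/a
  chloride contribution → 28 μm/a
  total first-year rate 57.69 μm/a

r_corr = 57.7 μm/a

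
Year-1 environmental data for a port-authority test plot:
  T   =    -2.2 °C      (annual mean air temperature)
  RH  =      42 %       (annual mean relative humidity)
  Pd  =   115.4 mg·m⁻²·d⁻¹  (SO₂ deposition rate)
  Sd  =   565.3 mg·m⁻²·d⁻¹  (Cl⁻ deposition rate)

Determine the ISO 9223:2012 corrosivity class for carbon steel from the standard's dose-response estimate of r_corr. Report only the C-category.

C3

carbon steel: f(T) = +0.150·(T−10) [T≤10 °C] = -1.8300
  Pd branch = 1.77·Pd^0.52·e^(0.02·RH+f) = 7.769 μm/a
  Sd branch = 0.102·Sd^0.62·e^(0.033·RH+0.04·T) = 19 μm/a
  r_corr = 7.769 + 19 = 26.77 μm/a
ISO 9223 Table 2 (carbon steel): 25 < 26.8 ≤ 50 μm/a ⇒ C3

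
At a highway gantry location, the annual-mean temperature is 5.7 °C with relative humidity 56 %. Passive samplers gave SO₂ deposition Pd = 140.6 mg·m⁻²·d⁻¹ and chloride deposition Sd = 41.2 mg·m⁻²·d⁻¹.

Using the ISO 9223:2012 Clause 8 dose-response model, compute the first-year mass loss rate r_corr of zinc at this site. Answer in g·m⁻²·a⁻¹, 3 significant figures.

r_corr = 11.7 g·m⁻²·a⁻¹

zinc: T≤10 °C ⇒ hinge +0.038·(5.7−10) = -0.1634
  Pd branch = 0.0129·Pd^0.44·e^(0.046·RH+f) = 1.269 μm/a
  Cl⁻ term: 0.0175·41.2^0.57·exp(0.008·56+0.085·5.7) = 0.3703
  sum: 1.269 + 0.3703 → r_corr = 1.639 μm/a
Convert to mass loss: 1.639 μm/a × 7.14 g/cm³ = 11.7 g·m⁻²·a⁻¹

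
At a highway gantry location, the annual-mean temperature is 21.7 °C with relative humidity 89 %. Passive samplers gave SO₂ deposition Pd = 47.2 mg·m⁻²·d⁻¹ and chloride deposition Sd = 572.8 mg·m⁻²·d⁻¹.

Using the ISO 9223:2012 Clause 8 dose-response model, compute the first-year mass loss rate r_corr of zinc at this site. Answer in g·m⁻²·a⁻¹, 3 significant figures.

zinc: temperature factor f = -0.071·(11.7) = -0.8307
  SO₂ term: 0.0129·47.2^0.44·exp(0.046·89-0.8307) = 1.838
  Cl⁻ term: 0.0175·572.8^0.57·exp(0.008·89+0.085·21.7) = 8.421
  sum: 1.838 + 8.421 → r_corr = 10.26 μm/a
Convert to mass loss: 10.26 μm/a × 7.14 g/cm³ = 73.25 g·m⁻²·a⁻¹

r_corr = 73.3 g·m⁻²·a⁻¹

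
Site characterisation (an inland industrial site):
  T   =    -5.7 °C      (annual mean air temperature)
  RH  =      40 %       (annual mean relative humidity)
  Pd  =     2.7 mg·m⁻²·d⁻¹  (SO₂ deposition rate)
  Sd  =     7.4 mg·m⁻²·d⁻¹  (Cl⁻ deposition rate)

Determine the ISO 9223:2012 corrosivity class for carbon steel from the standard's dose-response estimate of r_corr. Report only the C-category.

C2

carbon steel: temperature factor f = +0.150·(-15.7) = -2.3550
  sulphur-dioxide contribution → 0.6265 μm/a
  chloride contribution → 1.051 μm/a
  total first-year rate 1.678 μm/a
1.68 μm/a falls in (1.3, 25] for carbon steel → category C2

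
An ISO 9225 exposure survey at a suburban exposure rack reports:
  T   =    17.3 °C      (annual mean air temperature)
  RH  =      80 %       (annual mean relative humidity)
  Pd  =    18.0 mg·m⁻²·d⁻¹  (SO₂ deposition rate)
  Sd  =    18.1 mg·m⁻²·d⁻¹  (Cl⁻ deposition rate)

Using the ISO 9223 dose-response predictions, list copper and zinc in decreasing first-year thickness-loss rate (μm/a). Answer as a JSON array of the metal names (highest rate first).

copper: T>10 °C ⇒ hinge -0.080·(17.3−10) = -0.5840
  sulphur-dioxide contribution → 0.7029 μm/a
  chloride contribution → 0.9316 μm/a
  ⇒ r_corr(copper) = 1.634 μm/a
zinc: temperature factor f = -0.071·(7.3) = -0.5183
  sulphur-dioxide contribution → 1.086 μm/a
  chloride contribution → 0.7525 μm/a
  total first-year rate 1.839 μm/a
Ordering by μm/a: zinc (1.84) > copper (1.63)

["zinc", "copper"]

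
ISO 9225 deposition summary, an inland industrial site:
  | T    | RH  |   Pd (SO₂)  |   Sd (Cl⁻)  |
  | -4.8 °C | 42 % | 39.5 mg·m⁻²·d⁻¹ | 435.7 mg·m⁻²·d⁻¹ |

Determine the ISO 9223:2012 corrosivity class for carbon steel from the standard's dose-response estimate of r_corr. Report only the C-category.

C2

carbon steel: T≤10 °C ⇒ hinge +0.150·(-4.8−10) = -2.2200
  Pd branch = 1.77·Pd^0.52·e^(0.02·RH+f) = 3.012 μm/a
  Cl⁻ term: 0.102·435.7^0.62·exp(0.033·42+0.04·-4.8) = 14.57
  sum: 3.012 + 14.57 → r_corr = 17.58 μm/a
17.6 μm/a falls in (1.3, 25] for carbon steel → category C2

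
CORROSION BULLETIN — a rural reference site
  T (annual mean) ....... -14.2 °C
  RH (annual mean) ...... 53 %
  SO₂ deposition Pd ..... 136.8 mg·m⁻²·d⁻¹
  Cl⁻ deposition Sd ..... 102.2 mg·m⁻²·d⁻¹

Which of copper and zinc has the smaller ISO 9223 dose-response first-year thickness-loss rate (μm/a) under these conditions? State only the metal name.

copper

copper: T≤10 °C ⇒ hinge +0.126·(-14.2−10) = -3.0492
  SO₂ term: 0.0053·136.8^0.26·exp(0.059·53-3.0492) = 0.02058
  Cl⁻ term: 0.01025·102.2^0.27·exp(0.036·53+0.049·-14.2) = 0.1202
  sum: 0.02058 + 0.1202 → r_corr = 0.1407 μm/a
zinc: f(T) = +0.038·(T−10) [T≤10 °C] = -0.9196
  SO₂ term: 0.0129·136.8^0.44·exp(0.046·53-0.9196) = 0.5127
  Sd branch = 0.0175·Sd^0.57·e^(0.008·RH+0.085·T) = 0.1118 μm/a
  sum: 0.5127 + 0.1118 → r_corr = 0.6245 μm/a
Ordering by μm/a: zinc (0.625) > copper (0.141)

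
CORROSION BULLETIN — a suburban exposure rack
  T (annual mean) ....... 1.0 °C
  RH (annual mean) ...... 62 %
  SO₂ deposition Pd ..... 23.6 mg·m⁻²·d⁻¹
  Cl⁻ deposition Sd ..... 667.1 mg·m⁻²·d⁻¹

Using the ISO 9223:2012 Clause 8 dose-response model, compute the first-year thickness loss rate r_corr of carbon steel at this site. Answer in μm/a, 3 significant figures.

carbon steel: temperature factor f = +0.150·(-9.0) = -1.3500
  Pd branch = 1.77·Pd^0.52·e^(0.02·RH+f) = 8.206 μm/a
  Cl⁻ term: 0.102·667.1^0.62·exp(0.033·62+0.04·1.0) = 46.3
  r_corr = 8.206 + 46.3 = 54.5 μm/a

r_corr = 54.5 μm/a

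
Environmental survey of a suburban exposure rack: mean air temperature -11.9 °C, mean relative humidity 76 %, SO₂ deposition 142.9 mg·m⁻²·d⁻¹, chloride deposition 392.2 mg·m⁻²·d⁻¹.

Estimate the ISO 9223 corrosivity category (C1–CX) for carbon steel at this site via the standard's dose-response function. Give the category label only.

carbon steel: T≤10 °C ⇒ hinge +0.150·(-11.9−10) = -3.2850
  Pd branch = 1.77·Pd^0.52·e^(0.02·RH+f) = 4 μm/a
  Sd branch = 0.102·Sd^0.62·e^(0.033·RH+0.04·T) = 31.55 μm/a
  sum: 4 + 31.55 → r_corr = 35.55 μm/a
ISO 9223 Table 2 (carbon steel): 25 < 35.6 ≤ 50 μm/a ⇒ C3

C3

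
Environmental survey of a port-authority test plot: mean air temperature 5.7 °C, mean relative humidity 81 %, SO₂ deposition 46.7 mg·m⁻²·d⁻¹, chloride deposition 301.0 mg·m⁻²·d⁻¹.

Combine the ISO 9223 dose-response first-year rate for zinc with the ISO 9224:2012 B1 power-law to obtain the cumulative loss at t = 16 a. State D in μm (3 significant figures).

D(16) = 36.9 μm

zinc: T≤10 °C ⇒ hinge +0.038·(5.7−10) = -0.1634
  sulphur-dioxide contribution → 2.468 μm/a
  chloride contribution → 1.405 μm/a
  ⇒ r_corr(zinc) = 3.873 μm/a
ISO 9224: D(t) = r_corr · t^b with b = 0.813 (zinc, B1)
  D(16) = 3.873 × 16^0.813 = 3.873 × 9.527 = 36.89 μm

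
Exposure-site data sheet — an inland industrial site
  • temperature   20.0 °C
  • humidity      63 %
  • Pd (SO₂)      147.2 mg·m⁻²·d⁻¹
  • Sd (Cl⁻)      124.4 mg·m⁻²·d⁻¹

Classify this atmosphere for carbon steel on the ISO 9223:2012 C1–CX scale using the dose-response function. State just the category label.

carbon steel: T>10 °C ⇒ hinge -0.054·(20.0−10) = -0.5400
  Pd branch = 1.77·Pd^0.52·e^(0.02·RH+f) = 48.75 μm/a
  Cl⁻ term: 0.102·124.4^0.62·exp(0.033·63+0.04·20.0) = 36.12
  r_corr = 48.75 + 36.12 = 84.87 μm/a
ISO 9223 Table 2 (carbon steel): 80 < 84.9 ≤ 200 μm/a ⇒ C5

C5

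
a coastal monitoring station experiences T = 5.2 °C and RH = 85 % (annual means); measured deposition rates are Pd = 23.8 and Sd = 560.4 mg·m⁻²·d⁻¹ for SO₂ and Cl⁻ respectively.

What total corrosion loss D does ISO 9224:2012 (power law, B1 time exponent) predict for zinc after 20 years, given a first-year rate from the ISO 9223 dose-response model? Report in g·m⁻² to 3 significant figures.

zinc: T≤10 °C ⇒ hinge +0.038·(5.2−10) = -0.1824
  sulphur-dioxide contribution → 2.164 μm/a
  chloride contribution → 1.981 μm/a
  total first-year rate 4.145 μm/a
Long-term exponent b (ISO 9224 Table 2, B1) = 0.813
  D(20) = 4.145 × 20^0.813 = 4.145 × 11.42 = 47.34 μm
  Mass loss = 47.34 μm × 7.14 g/cm³ = 338 g·m⁻²

D(20) = 338 g·m⁻²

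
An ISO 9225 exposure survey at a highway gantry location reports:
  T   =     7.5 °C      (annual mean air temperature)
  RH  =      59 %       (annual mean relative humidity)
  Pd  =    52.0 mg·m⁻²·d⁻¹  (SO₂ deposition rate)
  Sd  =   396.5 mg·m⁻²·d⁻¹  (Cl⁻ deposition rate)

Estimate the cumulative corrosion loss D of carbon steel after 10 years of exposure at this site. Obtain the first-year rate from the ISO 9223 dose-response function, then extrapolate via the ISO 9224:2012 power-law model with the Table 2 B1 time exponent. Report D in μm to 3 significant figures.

D(10) = 234 μm

carbon steel: f(T) = +0.150·(T−10) [T≤10 °C] = -0.3750
  sulphur-dioxide contribution → 30.9 μm/a
  chloride contribution → 39.39 μm/a
  total first-year rate 70.28 μm/a
Power-law: D(10) = r_corr · 10^0.523
  D(10) = 70.28 × 10^0.523 = 70.28 × 3.334 = 234.3 μm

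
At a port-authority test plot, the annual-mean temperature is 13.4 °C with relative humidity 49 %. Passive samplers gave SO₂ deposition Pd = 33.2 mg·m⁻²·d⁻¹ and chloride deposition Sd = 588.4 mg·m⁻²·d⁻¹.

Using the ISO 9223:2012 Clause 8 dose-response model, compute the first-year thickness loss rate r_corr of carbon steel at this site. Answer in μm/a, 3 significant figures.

carbon steel: temperature factor f = -0.054·(3.4) = -0.1836
  sulphur-dioxide contribution → 24.26 μm/a
  chloride contribution → 45.8 μm/a
  total first-year rate 70.05 μm/a

r_corr = 70.1 μm/a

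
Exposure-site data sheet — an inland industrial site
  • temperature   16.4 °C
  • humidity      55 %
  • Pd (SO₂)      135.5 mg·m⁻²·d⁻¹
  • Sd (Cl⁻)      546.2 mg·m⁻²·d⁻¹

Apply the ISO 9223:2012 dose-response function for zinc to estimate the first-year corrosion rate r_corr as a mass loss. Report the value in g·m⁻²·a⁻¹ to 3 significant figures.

r_corr = 34.8 g·m⁻²·a⁻¹

zinc: temperature factor f = -0.071·(6.4) = -0.4544
  sulphur-dioxide contribution → 0.8914 μm/a
  chloride contribution → 3.979 μm/a
  ⇒ r_corr(zinc) = 4.871 μm/a
Convert to mass loss: 4.871 μm/a × 7.14 g/cm³ = 34.78 g·m⁻²·a⁻¹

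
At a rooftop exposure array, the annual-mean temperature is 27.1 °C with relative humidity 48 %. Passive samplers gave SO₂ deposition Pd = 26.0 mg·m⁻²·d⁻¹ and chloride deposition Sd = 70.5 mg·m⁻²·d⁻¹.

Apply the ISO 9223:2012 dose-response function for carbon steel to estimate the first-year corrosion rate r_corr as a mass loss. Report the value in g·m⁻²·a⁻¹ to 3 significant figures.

r_corr = 240 g·m⁻²·a⁻¹

carbon steel: f(T) = -0.054·(T−10) [T>10 °C] = -0.9234
  sulphur-dioxide contribution → 9.992 μm/a
  chloride contribution → 20.57 μm/a
  ⇒ r_corr(carbon steel) = 30.56 μm/a
Convert to mass loss: 30.56 μm/a × 7.85 g/cm³ = 239.9 g·m⁻²·a⁻¹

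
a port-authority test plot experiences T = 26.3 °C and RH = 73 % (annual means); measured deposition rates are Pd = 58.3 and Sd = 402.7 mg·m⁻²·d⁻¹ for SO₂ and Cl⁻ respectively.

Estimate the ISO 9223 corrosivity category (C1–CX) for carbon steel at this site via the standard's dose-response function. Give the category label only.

C5

carbon steel: T>10 °C ⇒ hinge -0.054·(26.3−10) = -0.8802
  SO₂ term: 1.77·58.3^0.52·exp(0.02·73-0.8802) = 26.18
  Sd branch = 0.102·Sd^0.62·e^(0.033·RH+0.04·T) = 133.9 μm/a
  sum: 26.18 + 133.9 → r_corr = 160.1 μm/a
160 μm/a falls in (80, 200] for carbon steel → category C5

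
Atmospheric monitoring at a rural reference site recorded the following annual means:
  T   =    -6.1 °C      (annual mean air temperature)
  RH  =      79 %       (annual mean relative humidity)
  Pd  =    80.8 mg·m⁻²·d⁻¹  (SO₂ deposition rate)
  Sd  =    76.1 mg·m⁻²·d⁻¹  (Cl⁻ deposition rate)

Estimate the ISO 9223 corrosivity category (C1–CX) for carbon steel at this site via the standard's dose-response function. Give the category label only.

carbon steel: temperature factor f = +0.150·(-16.1) = -2.4150
  SO₂ term: 1.77·80.8^0.52·exp(0.02·79-2.4150) = 7.537
  Sd branch = 0.102·Sd^0.62·e^(0.033·RH+0.04·T) = 15.9 μm/a
  r_corr = 7.537 + 15.9 = 23.43 μm/a
ISO 9223 Table 2 (carbon steel): 1.3 < 23.4 ≤ 25 μm/a ⇒ C2

C2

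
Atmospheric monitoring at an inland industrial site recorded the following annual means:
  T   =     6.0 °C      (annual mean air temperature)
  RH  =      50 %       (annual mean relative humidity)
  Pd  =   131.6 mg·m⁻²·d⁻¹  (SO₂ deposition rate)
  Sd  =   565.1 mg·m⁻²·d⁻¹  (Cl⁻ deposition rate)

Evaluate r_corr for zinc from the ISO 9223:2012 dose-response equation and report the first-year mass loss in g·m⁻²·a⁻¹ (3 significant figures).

r_corr = 18.3 g·m⁻²·a⁻¹

zinc: T≤10 °C ⇒ hinge +0.038·(6.0−10) = -0.1520
  Pd branch = 0.0129·Pd^0.44·e^(0.046·RH+f) = 0.9461 μm/a
  Sd branch = 0.0175·Sd^0.57·e^(0.008·RH+0.085·T) = 1.61 μm/a
  r_corr = 0.9461 + 1.61 = 2.557 μm/a
Convert to mass loss: 2.557 μm/a × 7.14 g/cm³ = 18.25 g·m⁻²·a⁻¹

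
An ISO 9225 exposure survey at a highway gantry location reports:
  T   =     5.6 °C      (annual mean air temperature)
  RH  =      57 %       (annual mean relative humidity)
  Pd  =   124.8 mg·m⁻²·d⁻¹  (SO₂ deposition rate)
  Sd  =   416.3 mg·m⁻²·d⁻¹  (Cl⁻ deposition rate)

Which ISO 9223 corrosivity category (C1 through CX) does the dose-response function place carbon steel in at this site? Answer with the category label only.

carbon steel: temperature factor f = +0.150·(-4.4) = -0.6600
  sulphur-dioxide contribution → 35.19 μm/a
  chloride contribution → 35.22 μm/a
  ⇒ r_corr(carbon steel) = 70.42 μm/a
ISO 9223 Table 2 (carbon steel): 50 < 70.4 ≤ 80 μm/a ⇒ C4

C4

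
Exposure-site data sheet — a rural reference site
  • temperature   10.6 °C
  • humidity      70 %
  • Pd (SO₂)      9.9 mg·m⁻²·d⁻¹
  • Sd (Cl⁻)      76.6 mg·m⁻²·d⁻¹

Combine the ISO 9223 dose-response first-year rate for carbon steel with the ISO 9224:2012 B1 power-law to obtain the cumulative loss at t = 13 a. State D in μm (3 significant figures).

D(13) = 176 μm

carbon steel: f(T) = -0.054·(T−10) [T>10 °C] = -0.0324
  sulphur-dioxide contribution → 22.89 μm/a
  chloride contribution → 23.13 μm/a
  total first-year rate 46.02 μm/a
Long-term exponent b (ISO 9224 Table 2, B1) = 0.523
  D(13) = 46.02 × 13^0.523 = 46.02 × 3.825 = 176 μm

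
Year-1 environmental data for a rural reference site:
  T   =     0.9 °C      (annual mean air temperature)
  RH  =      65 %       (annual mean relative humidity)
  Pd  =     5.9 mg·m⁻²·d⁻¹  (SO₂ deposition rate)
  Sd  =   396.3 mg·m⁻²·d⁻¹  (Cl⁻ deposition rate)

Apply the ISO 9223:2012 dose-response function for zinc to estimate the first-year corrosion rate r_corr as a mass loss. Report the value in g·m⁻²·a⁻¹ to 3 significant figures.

r_corr = 9.70 g·m⁻²·a⁻¹

zinc: temperature factor f = +0.038·(-9.1) = -0.3458
  SO₂ term: 0.0129·5.9^0.44·exp(0.046·65-0.3458) = 0.3964
  Cl⁻ term: 0.0175·396.3^0.57·exp(0.008·65+0.085·0.9) = 0.9615
  sum: 0.3964 + 0.9615 → r_corr = 1.358 μm/a
Convert to mass loss: 1.358 μm/a × 7.14 g/cm³ = 9.696 g·m⁻²·a⁻¹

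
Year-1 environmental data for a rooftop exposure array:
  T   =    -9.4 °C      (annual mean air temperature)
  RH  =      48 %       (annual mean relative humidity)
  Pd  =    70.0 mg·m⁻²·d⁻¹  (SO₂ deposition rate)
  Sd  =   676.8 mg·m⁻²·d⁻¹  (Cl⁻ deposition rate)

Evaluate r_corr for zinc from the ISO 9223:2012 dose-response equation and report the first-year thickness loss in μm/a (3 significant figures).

zinc: T≤10 °C ⇒ hinge +0.038·(-9.4−10) = -0.7372
  SO₂ term: 0.0129·70.0^0.44·exp(0.046·48-0.7372) = 0.3641
  Sd branch = 0.0175·Sd^0.57·e^(0.008·RH+0.085·T) = 0.4744 μm/a
  sum: 0.3641 + 0.4744 → r_corr = 0.8385 μm/a

r_corr = 0.839 μm/a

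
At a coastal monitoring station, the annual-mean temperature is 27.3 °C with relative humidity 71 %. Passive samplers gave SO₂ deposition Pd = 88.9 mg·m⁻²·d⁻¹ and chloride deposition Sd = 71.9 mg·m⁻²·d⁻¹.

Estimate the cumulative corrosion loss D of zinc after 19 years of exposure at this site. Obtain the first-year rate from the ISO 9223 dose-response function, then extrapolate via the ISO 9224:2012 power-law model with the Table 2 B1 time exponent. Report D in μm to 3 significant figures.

D(19) = 47.2 μm

zinc: T>10 °C ⇒ hinge -0.071·(27.3−10) = -1.2283
  sulphur-dioxide contribution → 0.713 μm/a
  chloride contribution → 3.596 μm/a
  ⇒ r_corr(zinc) = 4.309 μm/a
Long-term exponent b (ISO 9224 Table 2, B1) = 0.813
  D(19) = 4.309 × 19^0.813 = 4.309 × 10.96 = 47.21 μm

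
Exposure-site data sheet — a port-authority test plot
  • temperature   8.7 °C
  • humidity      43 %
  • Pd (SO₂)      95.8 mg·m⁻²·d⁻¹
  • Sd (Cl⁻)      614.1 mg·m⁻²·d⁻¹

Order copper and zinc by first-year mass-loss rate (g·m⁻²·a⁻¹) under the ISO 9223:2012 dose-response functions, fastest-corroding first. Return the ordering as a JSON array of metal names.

copper: T≤10 °C ⇒ hinge +0.126·(8.7−10) = -0.1638
  sulphur-dioxide contribution → 0.1863 μm/a
  chloride contribution → 0.4178 μm/a
  ⇒ r_corr(copper) = 0.6041 μm/a
  mass loss = 0.6041 μm/a × 8.96 g/cm³ = 5.412 g·m⁻²·a⁻¹
zinc: T≤10 °C ⇒ hinge +0.038·(8.7−10) = -0.0494
  sulphur-dioxide contribution → 0.6606 μm/a
  chloride contribution → 2.009 μm/a
  ⇒ r_corr(zinc) = 2.669 μm/a
  mass loss = 2.669 μm/a × 7.14 g/cm³ = 19.06 g·m⁻²·a⁻¹
Ordering by g·m⁻²·a⁻¹: zinc (19.1) > copper (5.41)

["zinc", "copper"]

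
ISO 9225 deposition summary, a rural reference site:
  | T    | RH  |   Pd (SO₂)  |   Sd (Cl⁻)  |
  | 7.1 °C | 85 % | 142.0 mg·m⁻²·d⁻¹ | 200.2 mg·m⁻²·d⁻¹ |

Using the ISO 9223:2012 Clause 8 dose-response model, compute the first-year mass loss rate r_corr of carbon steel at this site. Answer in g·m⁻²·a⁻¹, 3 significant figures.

carbon steel: temperature factor f = +0.150·(-2.9) = -0.4350
  sulphur-dioxide contribution → 82.52 μm/a
  chloride contribution → 59.85 μm/a
  total first-year rate 142.4 μm/a
Convert to mass loss: 142.4 μm/a × 7.85 g/cm³ = 1118 g·m⁻²·a⁻¹

r_corr = 1.12e+03 g·m⁻²·a⁻¹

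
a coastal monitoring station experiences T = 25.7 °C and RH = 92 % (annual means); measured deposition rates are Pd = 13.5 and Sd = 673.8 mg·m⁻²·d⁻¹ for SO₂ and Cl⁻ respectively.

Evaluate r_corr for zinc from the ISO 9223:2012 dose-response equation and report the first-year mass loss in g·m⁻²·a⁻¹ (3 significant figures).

zinc: f(T) = -0.071·(T−10) [T>10 °C] = -1.1147
  sulphur-dioxide contribution → 0.9157 μm/a
  chloride contribution → 13.29 μm/a
  ⇒ r_corr(zinc) = 14.21 μm/a
Convert to mass loss: 14.21 μm/a × 7.14 g/cm³ = 101.5 g·m⁻²·a⁻¹

r_corr = 101 g·m⁻²·a⁻¹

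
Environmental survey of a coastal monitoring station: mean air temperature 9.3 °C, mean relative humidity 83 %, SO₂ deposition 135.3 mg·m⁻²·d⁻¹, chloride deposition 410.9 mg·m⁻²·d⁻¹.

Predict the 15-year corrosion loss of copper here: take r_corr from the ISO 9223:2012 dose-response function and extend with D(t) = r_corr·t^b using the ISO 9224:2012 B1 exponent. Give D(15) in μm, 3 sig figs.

D(15) = 24.1 μm

copper: temperature factor f = +0.126·(-0.7) = -0.0882
  Pd branch = 0.0053·Pd^0.26·e^(0.059·RH+f) = 2.327 μm/a
  Cl⁻ term: 0.01025·410.9^0.27·exp(0.036·83+0.049·9.3) = 1.629
  sum: 2.327 + 1.629 → r_corr = 3.957 μm/a
ISO 9224: D(t) = r_corr · t^b with b = 0.667 (copper, B1)
  D(15) = 3.957 × 15^0.667 = 3.957 × 6.088 = 24.09 μm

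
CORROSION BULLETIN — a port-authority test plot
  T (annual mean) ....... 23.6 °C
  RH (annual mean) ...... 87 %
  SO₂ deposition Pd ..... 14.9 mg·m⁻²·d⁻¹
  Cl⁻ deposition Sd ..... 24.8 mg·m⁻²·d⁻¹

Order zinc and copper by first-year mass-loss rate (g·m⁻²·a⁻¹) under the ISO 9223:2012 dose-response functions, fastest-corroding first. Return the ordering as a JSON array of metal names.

["copper", "zinc"]

zinc: temperature factor f = -0.071·(13.6) = -0.9656
  Pd branch = 0.0129·Pd^0.44·e^(0.046·RH+f) = 0.882 μm/a
  Cl⁻ term: 0.0175·24.8^0.57·exp(0.008·87+0.085·23.6) = 1.627
  sum: 0.882 + 1.627 → r_corr = 2.509 μm/a
  mass loss = 2.509 μm/a × 7.14 g/cm³ = 17.91 g·m⁻²·a⁻¹
copper: f(T) = -0.080·(T−10) [T>10 °C] = -1.0880
  Pd branch = 0.0053·Pd^0.26·e^(0.059·RH+f) = 0.611 μm/a
  Cl⁻ term: 0.01025·24.8^0.27·exp(0.036·87+0.049·23.6) = 1.777
  r_corr = 0.611 + 1.777 = 2.388 μm/a
  mass loss = 2.388 μm/a × 8.96 g/cm³ = 21.4 g·m⁻²·a⁻¹
Ordering by g·m⁻²·a⁻¹: copper (21.4) > zinc (17.9)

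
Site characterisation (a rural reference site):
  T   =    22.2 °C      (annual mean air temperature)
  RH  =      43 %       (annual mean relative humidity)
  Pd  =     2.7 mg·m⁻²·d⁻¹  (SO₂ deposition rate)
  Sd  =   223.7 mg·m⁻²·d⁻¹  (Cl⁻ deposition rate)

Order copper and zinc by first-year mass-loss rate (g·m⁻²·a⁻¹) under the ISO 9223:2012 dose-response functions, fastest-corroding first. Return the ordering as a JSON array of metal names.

copper: f(T) = -0.080·(T−10) [T>10 °C] = -0.9760
  sulphur-dioxide contribution → 0.03269 μm/a
  chloride contribution → 0.6164 μm/a
  ⇒ r_corr(copper) = 0.6491 μm/a
  mass loss = 0.6491 μm/a × 8.96 g/cm³ = 5.816 g·m⁻²·a⁻¹
zinc: f(T) = -0.071·(T−10) [T>10 °C] = -0.8662
  sulphur-dioxide contribution → 0.06071 μm/a
  chloride contribution → 3.558 μm/a
  total first-year rate 3.619 μm/a
  mass loss = 3.619 μm/a × 7.14 g/cm³ = 25.84 g·m⁻²·a⁻¹
Ordering by g·m⁻²·a⁻¹: zinc (25.8) > copper (5.82)

["zinc", "copper"]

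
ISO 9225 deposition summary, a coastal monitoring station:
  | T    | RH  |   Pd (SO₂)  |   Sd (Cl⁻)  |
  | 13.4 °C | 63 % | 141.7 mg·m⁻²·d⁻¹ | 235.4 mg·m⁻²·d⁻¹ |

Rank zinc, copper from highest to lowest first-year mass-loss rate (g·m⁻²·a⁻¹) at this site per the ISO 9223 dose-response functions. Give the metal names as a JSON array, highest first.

zinc: temperature factor f = -0.071·(3.4) = -0.2414
  Pd branch = 0.0129·Pd^0.44·e^(0.046·RH+f) = 1.625 μm/a
  Sd branch = 0.0175·Sd^0.57·e^(0.008·RH+0.085·T) = 2.035 μm/a
  sum: 1.625 + 2.035 → r_corr = 3.66 μm/a
  mass loss = 3.66 μm/a × 7.14 g/cm³ = 26.13 g·m⁻²·a⁻¹
copper: temperature factor f = -0.080·(3.4) = -0.2720
  Pd branch = 0.0053·Pd^0.26·e^(0.059·RH+f) = 0.6022 μm/a
  Cl⁻ term: 0.01025·235.4^0.27·exp(0.036·63+0.049·13.4) = 0.8342
  sum: 0.6022 + 0.8342 → r_corr = 1.436 μm/a
  mass loss = 1.436 μm/a × 8.96 g/cm³ = 12.87 g·m⁻²·a⁻¹
Ordering by g·m⁻²·a⁻¹: zinc (26.1) > copper (12.9)

["zinc", "copper"]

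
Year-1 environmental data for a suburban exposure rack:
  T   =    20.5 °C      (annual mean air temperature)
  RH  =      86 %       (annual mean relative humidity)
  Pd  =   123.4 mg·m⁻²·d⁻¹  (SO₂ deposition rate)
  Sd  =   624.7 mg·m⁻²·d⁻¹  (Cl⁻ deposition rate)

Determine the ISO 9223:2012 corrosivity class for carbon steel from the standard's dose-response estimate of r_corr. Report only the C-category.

carbon steel: f(T) = -0.054·(T−10) [T>10 °C] = -0.5670
  sulphur-dioxide contribution → 68.58 μm/a
  chloride contribution → 214.1 μm/a
  ⇒ r_corr(carbon steel) = 282.7 μm/a
ISO 9223 Table 2 (carbon steel): 200 < 283 ≤ 700 μm/a ⇒ CX

CX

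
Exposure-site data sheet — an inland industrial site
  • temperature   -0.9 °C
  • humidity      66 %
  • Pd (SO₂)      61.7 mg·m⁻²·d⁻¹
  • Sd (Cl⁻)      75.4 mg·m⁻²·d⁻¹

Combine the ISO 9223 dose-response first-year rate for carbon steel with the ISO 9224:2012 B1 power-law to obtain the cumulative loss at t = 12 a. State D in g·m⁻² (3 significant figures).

carbon steel: T≤10 °C ⇒ hinge +0.150·(-0.9−10) = -1.6350
  sulphur-dioxide contribution → 11.02 μm/a
  chloride contribution → 12.67 μm/a
  total first-year rate 23.69 μm/a
Power-law: D(12) = r_corr · 12^0.523
  D(12) = 23.69 × 12^0.523 = 23.69 × 3.668 = 86.89 μm
  Mass loss = 86.89 μm × 7.85 g/cm³ = 682.1 g·m⁻²

D(12) = 682 g·m⁻²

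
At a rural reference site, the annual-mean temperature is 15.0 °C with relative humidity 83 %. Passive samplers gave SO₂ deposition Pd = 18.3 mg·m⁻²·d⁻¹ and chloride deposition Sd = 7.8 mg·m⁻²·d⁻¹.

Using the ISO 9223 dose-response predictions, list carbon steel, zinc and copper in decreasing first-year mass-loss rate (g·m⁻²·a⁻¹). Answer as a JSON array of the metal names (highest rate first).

carbon steel: f(T) = -0.054·(T−10) [T>10 °C] = -0.2700
  Pd branch = 1.77·Pd^0.52·e^(0.02·RH+f) = 32.22 μm/a
  Sd branch = 0.102·Sd^0.62·e^(0.033·RH+0.04·T) = 10.28 μm/a
  r_corr = 32.22 + 10.28 = 42.5 μm/a
  mass loss = 42.5 μm/a × 7.85 g/cm³ = 333.6 g·m⁻²·a⁻¹
zinc: T>10 °C ⇒ hinge -0.071·(15.0−10) = -0.3550
  Pd branch = 0.0129·Pd^0.44·e^(0.046·RH+f) = 1.479 μm/a
  Sd branch = 0.0175·Sd^0.57·e^(0.008·RH+0.085·T) = 0.3923 μm/a
  sum: 1.479 + 0.3923 → r_corr = 1.872 μm/a
  mass loss = 1.872 μm/a × 7.14 g/cm³ = 13.36 g·m⁻²·a⁻¹
copper: temperature factor f = -0.080·(5.0) = -0.4000
  Pd branch = 0.0053·Pd^0.26·e^(0.059·RH+f) = 1.013 μm/a
  Cl⁻ term: 0.01025·7.8^0.27·exp(0.036·83+0.049·15.0) = 0.7387
  sum: 1.013 + 0.7387 → r_corr = 1.752 μm/a
  mass loss = 1.752 μm/a × 8.96 g/cm³ = 15.69 g·m⁻²·a⁻¹
Ordering by g·m⁻²·a⁻¹: carbon steel (334) > copper (15.7) > zinc (13.4)

["carbon steel", "copper", "zinc"]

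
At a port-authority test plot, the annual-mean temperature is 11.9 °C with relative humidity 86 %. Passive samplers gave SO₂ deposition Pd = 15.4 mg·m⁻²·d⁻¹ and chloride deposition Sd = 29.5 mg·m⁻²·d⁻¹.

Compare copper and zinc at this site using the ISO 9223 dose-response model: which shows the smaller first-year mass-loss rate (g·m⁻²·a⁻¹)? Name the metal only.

zinc

copper: T>10 °C ⇒ hinge -0.080·(11.9−10) = -0.1520
  SO₂ term: 0.0053·15.4^0.26·exp(0.059·86-0.1520) = 1.481
  Sd branch = 0.01025·Sd^0.27·e^(0.036·RH+0.049·T) = 1.012 μm/a
  sum: 1.481 + 1.012 → r_corr = 2.494 μm/a
  mass loss = 2.494 μm/a × 8.96 g/cm³ = 22.34 g·m⁻²·a⁻¹
zinc: T>10 °C ⇒ hinge -0.071·(11.9−10) = -0.1349
  SO₂ term: 0.0129·15.4^0.44·exp(0.046·86-0.1349) = 1.961
  Sd branch = 0.0175·Sd^0.57·e^(0.008·RH+0.085·T) = 0.6591 μm/a
  r_corr = 1.961 + 0.6591 = 2.621 μm/a
  mass loss = 2.621 μm/a × 7.14 g/cm³ = 18.71 g·m⁻²·a⁻¹
Ordering by g·m⁻²·a⁻¹: copper (22.3) > zinc (18.7)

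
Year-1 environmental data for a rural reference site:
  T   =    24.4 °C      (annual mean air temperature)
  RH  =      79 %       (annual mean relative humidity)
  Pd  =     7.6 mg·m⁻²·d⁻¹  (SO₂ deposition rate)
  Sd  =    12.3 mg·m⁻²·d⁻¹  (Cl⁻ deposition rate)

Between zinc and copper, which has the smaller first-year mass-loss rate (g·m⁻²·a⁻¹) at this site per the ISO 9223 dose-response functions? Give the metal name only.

zinc: temperature factor f = -0.071·(14.4) = -1.0224
  Pd branch = 0.0129·Pd^0.44·e^(0.046·RH+f) = 0.4289 μm/a
  Sd branch = 0.0175·Sd^0.57·e^(0.008·RH+0.085·T) = 1.095 μm/a
  r_corr = 0.4289 + 1.095 = 1.524 μm/a
  mass loss = 1.524 μm/a × 7.14 g/cm³ = 10.88 g·m⁻²·a⁻¹
copper: temperature factor f = -0.080·(14.4) = -1.1520
  Pd branch = 0.0053·Pd^0.26·e^(0.059·RH+f) = 0.3001 μm/a
  Sd branch = 0.01025·Sd^0.27·e^(0.036·RH+0.049·T) = 1.147 μm/a
  r_corr = 0.3001 + 1.147 = 1.447 μm/a
  mass loss = 1.447 μm/a × 8.96 g/cm³ = 12.96 g·m⁻²·a⁻¹
Ordering by g·m⁻²·a⁻¹: copper (13) > zinc (10.9)

zinc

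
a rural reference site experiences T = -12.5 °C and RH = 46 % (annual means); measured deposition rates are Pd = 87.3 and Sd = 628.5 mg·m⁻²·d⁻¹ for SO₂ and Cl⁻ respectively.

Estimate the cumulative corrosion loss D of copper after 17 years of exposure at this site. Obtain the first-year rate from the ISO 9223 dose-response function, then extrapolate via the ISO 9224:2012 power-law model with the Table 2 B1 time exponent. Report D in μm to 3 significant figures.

D(17) = 1.20 μm

copper: T≤10 °C ⇒ hinge +0.126·(-12.5−10) = -2.8350
  sulphur-dioxide contribution → 0.01501 μm/a
  chloride contribution → 0.1657 μm/a
  total first-year rate 0.1808 μm/a
Long-term exponent b (ISO 9224 Table 2, B1) = 0.667
  D(17) = 0.1808 × 17^0.667 = 0.1808 × 6.618 = 1.196 μm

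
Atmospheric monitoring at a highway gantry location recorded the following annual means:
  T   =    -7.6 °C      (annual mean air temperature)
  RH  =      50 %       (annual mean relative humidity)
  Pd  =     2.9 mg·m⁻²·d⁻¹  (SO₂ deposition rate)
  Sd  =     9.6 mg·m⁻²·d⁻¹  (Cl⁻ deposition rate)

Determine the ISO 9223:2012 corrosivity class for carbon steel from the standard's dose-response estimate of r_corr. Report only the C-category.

carbon steel: temperature factor f = +0.150·(-17.6) = -2.6400
  SO₂ term: 1.77·2.9^0.52·exp(0.02·50-2.6400) = 0.5973
  Sd branch = 0.102·Sd^0.62·e^(0.033·RH+0.04·T) = 1.593 μm/a
  sum: 0.5973 + 1.593 → r_corr = 2.19 μm/a
ISO 9223 Table 2 (carbon steel): 1.3 < 2.19 ≤ 25 μm/a ⇒ C2

C2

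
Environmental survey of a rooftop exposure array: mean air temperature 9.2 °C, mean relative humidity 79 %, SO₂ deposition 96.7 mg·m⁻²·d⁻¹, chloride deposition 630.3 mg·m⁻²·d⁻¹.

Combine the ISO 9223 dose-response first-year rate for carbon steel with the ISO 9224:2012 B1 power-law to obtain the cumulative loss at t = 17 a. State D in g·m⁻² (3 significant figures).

D(17) = 6.59e+03 g·m⁻²

carbon steel: temperature factor f = +0.150·(-0.8) = -0.1200
  Pd branch = 1.77·Pd^0.52·e^(0.02·RH+f) = 82.12 μm/a
  Cl⁻ term: 0.102·630.3^0.62·exp(0.033·79+0.04·9.2) = 108.7
  r_corr = 82.12 + 108.7 = 190.9 μm/a
Power-law: D(17) = r_corr · 17^0.523
  D(17) = 190.9 × 17^0.523 = 190.9 × 4.401 = 839.9 μm
  Mass loss = 839.9 μm × 7.85 g/cm³ = 6593 g·m⁻²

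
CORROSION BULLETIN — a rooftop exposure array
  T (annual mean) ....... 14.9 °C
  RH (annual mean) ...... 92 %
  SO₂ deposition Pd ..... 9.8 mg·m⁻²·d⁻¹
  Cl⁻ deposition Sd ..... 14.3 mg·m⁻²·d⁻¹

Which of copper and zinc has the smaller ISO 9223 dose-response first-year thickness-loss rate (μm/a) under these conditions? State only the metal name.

copper: T>10 °C ⇒ hinge -0.080·(14.9−10) = -0.3920
  SO₂ term: 0.0053·9.8^0.26·exp(0.059·92-0.3920) = 1.476
  Cl⁻ term: 0.01025·14.3^0.27·exp(0.036·92+0.049·14.9) = 1.197
  sum: 1.476 + 1.197 → r_corr = 2.673 μm/a
zinc: f(T) = -0.071·(T−10) [T>10 °C] = -0.3479
  Pd branch = 0.0129·Pd^0.44·e^(0.046·RH+f) = 1.712 μm/a
  Sd branch = 0.0175·Sd^0.57·e^(0.008·RH+0.085·T) = 0.5905 μm/a
  r_corr = 1.712 + 0.5905 = 2.303 μm/a
Ordering by μm/a: copper (2.67) > zinc (2.3)

zinc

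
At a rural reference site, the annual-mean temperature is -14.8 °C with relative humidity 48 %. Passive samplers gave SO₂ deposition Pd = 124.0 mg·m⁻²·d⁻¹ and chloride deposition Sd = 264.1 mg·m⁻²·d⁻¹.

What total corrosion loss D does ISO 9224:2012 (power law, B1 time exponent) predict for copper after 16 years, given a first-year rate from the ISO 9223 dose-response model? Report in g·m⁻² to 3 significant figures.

D(16) = 7.96 g·m⁻²

copper: temperature factor f = +0.126·(-24.8) = -3.1248
  Pd branch = 0.0053·Pd^0.26·e^(0.059·RH+f) = 0.01385 μm/a
  Sd branch = 0.01025·Sd^0.27·e^(0.036·RH+0.049·T) = 0.1259 μm/a
  sum: 0.01385 + 0.1259 → r_corr = 0.1398 μm/a
Long-term exponent b (ISO 9224 Table 2, B1) = 0.667
  D(16) = 0.1398 × 16^0.667 = 0.1398 × 6.355 = 0.8883 μm
  Mass loss = 0.8883 μm × 8.96 g/cm³ = 7.959 g·m⁻²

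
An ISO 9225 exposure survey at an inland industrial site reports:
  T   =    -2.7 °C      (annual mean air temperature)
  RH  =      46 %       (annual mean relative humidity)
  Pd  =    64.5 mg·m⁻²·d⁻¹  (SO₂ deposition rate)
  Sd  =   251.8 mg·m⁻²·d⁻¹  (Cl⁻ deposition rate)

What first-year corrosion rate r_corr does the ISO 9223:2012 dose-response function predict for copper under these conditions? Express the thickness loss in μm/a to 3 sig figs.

r_corr = 0.257 μm/a

copper: f(T) = +0.126·(T−10) [T≤10 °C] = -1.6002
  sulphur-dioxide contribution → 0.0477 μm/a
  chloride contribution → 0.2093 μm/a
  total first-year rate 0.257 μm/a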